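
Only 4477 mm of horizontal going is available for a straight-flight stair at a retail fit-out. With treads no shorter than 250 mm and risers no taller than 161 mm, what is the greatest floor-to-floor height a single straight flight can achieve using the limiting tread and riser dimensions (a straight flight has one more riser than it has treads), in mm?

Treads that fit: ⌊4477 / 250⌋ = 17.
Risers = treads + 1 = 18.
Maximum height = 18 × 161 = 2898 mm.

2898 mm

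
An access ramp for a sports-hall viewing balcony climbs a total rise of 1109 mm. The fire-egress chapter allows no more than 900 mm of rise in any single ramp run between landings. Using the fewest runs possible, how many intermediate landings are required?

1 intermediate landings

1109 / 900 = 1.232 → round up to 2 ramp runs.
2 runs are separated by 1 intermediate landings.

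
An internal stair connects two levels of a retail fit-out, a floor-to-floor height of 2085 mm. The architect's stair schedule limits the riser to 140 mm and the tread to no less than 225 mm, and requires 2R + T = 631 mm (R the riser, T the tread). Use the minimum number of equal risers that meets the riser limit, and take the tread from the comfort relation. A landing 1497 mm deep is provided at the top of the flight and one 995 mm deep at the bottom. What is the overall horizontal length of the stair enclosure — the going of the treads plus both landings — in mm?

⌈2085/140⌉ = 15 risers.
R = 2085 ÷ 15 = 139 mm.
T = 631 − 2·139 = 353 mm, which satisfies the 225 mm minimum.
Going = (15 − 1) × 353 = 4942 mm.
Enclosure = 4942 + 1497 + 995 = 7434 mm.

7434 mm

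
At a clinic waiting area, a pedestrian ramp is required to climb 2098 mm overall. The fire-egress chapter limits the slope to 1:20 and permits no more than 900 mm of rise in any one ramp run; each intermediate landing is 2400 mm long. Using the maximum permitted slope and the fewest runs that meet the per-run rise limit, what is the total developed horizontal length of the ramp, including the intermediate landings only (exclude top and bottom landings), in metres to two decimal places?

⌈2098/900⌉ = 3 ramp runs. That means 2 intermediate landings.
Ramp run (horizontal) at 1:20: 2098 × 20 = 41960 mm.
2 intermediate landings contribute 2 × 2400 = 4800 mm.
Total developed length = 41960 + 4800 = 46760 mm.
= 46.76 m.

46.76 m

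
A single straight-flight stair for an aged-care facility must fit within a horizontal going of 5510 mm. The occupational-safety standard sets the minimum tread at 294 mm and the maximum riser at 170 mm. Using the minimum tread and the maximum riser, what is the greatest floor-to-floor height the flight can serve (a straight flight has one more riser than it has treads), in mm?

3230 mm

5510 / 294 = 18.74, so 18 treads fit.
Risers = treads + 1 = 19.
Maximum height = 19 × 170 = 3230 mm.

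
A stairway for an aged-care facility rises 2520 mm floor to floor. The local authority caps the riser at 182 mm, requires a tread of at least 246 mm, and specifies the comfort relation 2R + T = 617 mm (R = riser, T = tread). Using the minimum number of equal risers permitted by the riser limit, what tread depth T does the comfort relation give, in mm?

2520 / 182 = 13.85, so 14 risers are needed.
Riser R = 2520 / 14 = 180 mm, within the 182 mm limit.
T = 617 − 2·180 = 257 mm, which satisfies the 246 mm minimum.

257 mm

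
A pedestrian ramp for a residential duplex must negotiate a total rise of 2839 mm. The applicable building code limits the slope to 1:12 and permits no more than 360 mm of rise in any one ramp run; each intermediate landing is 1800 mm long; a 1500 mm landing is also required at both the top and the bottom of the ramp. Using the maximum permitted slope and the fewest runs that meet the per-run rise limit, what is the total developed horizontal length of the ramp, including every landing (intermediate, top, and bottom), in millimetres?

49668 mm

2839 / 360 = 7.89, so 8 ramp runs are needed. That means 7 intermediate landings.
Ramp run (horizontal) at 1:12: 2839 × 12 = 34068 mm.
Intermediate landings: 7 × 1800 = 12600 mm.
Top and bottom landings: 2 × 1500 = 3000 mm.
Total = 34068 + 12600 + 3000 = 49668 mm.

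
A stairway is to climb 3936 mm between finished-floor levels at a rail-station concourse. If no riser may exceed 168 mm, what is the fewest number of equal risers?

24 risers

3936 / 168 = 23.429 → round up to 24 risers.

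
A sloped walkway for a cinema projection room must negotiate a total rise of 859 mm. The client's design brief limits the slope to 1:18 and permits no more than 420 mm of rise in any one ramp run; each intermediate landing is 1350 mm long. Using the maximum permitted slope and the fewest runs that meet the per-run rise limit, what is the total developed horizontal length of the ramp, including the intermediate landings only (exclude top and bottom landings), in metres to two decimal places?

859 / 420 = 2.045 → round up to 3 ramp runs. That means 2 intermediate landings.
Ramp run (horizontal) at 1:18: 859 × 18 = 15462 mm.
Intermediate landings: 2 × 1350 = 2700 mm.
Total developed length = 15462 + 2700 = 18162 mm.
= 18.16 m.

18.16 m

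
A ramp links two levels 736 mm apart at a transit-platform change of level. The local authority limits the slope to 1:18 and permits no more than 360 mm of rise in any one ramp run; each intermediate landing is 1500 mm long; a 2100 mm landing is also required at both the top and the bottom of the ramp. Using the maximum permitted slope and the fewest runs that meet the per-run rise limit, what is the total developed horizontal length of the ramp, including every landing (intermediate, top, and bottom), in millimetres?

20448 mm

At most 360 each: 736/360 = 2.04, giving 3 ramp runs. That means 2 intermediate landings.
Ramp run (horizontal) at 1:18: 736 × 18 = 13248 mm.
Intermediate landings: 2 × 1500 = 3000 mm.
Top and bottom landings: 2 × 2100 = 4200 mm.
Total = 13248 + 3000 + 4200 = 20448 mm.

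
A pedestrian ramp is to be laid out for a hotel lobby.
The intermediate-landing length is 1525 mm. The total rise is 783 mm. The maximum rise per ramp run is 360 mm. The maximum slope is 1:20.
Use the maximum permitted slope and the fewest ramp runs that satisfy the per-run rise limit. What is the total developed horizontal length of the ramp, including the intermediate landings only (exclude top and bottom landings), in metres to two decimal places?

⌈783/360⌉ = 3 ramp runs. That means 2 intermediate landings.
Ramp run (horizontal) at 1:20: 783 × 20 = 15660 mm.
2 intermediate landings contribute 2 × 1525 = 3050 mm.
Developed length = 15660 + 3050 = 18710 mm.
= 18.71 m.

18.71 m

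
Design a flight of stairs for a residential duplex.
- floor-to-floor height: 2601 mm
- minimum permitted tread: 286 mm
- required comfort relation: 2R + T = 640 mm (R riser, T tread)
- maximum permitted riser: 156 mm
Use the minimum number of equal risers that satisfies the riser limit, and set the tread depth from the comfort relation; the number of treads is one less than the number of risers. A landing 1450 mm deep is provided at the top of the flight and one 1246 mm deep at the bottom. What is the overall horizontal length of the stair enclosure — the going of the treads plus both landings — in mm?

At most 156 each: 2601/156 = 16.67, giving 17 risers.
Each riser is 2601/17 = 153 mm (≤ 156 mm).
From 2R + T = 640: T = 640 − 306 = 334 mm.
17 risers give 16 treads; going = 16 × 334 = 5344 mm.
Enclosure = 5344 + 1450 + 1246 = 8040 mm.

8040 mm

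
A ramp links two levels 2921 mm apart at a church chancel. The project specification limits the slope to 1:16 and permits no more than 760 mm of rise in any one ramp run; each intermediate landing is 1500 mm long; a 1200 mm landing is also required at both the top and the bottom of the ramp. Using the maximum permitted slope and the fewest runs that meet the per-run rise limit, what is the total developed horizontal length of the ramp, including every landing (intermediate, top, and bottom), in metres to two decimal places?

2921 / 760 = 3.843 → round up to 4 ramp runs. That means 3 intermediate landings.
Ramp run (horizontal) at 1:16: 2921 × 16 = 46736 mm.
Intermediate landings: 3 × 1500 = 4500 mm.
Top and bottom landings: 2 × 1200 = 2400 mm.
Total = 46736 + 4500 + 2400 = 53636 mm.
= 53.64 m.

53.64 m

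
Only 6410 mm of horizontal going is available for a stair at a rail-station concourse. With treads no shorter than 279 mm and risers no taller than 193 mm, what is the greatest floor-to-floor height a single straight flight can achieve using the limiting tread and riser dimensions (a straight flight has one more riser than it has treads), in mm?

Treads that fit: ⌊6410 / 279⌋ = 22.
Risers = treads + 1 = 23.
Maximum height = 23 × 193 = 4439 mm.

4439 mm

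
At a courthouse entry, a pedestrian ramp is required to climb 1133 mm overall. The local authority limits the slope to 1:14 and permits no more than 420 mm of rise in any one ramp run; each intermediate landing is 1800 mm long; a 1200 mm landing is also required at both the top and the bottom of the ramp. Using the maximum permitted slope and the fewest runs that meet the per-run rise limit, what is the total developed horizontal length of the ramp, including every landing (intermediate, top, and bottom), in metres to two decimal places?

21.86 m

At most 420 each: 1133/420 = 2.70, giving 3 ramp runs. That means 2 intermediate landings.
Horizontal run for 1133 mm of rise at 1:14 is 1133 × 14 = 15862 mm.
2 intermediate landings contribute 2 × 1800 = 3600 mm.
Top and bottom landings: 2 × 1200 = 2400 mm.
Total = 15862 + 3600 + 2400 = 21862 mm.
= 21.86 m.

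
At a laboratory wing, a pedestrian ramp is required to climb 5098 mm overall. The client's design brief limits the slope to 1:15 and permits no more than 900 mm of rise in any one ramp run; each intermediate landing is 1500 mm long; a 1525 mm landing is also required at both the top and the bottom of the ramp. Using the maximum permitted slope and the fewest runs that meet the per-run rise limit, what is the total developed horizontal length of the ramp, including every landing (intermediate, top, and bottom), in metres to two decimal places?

87.02 m

5098 / 900 = 5.664 → round up to 6 ramp runs. That means 5 intermediate landings.
Ramp run (horizontal) at 1:15: 5098 × 15 = 76470 mm.
Intermediate landings: 5 × 1500 = 7500 mm.
Top and bottom landings: 2 × 1525 = 3050 mm.
Total = 76470 + 7500 + 3050 = 87020 mm.
= 87.02 m.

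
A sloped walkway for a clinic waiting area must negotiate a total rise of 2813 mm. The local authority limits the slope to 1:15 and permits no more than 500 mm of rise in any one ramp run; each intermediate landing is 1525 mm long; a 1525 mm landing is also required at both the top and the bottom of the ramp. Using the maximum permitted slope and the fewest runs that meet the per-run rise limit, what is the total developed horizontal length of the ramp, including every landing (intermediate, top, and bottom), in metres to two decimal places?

52.87 m

2813 / 500 = 5.626 → round up to 6 ramp runs. That means 5 intermediate landings.
Ramp run (horizontal) at 1:15: 2813 × 15 = 42195 mm.
5 intermediate landings contribute 5 × 1525 = 7625 mm.
Top and bottom landings: 2 × 1525 = 3050 mm.
Total = 42195 + 7625 + 3050 = 52870 mm.
= 52.87 m.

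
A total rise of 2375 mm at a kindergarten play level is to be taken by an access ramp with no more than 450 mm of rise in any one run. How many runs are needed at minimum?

6 runs

2375 / 450 = 5.28, so 6 ramp runs are needed.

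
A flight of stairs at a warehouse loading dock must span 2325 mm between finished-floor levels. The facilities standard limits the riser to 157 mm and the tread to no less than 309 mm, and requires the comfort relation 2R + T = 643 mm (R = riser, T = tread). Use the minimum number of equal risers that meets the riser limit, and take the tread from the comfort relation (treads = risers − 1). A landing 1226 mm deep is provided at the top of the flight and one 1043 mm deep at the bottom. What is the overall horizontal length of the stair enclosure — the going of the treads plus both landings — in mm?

2325 / 157 = 14.81, so 15 risers are needed.
Each riser is 2325/15 = 155 mm (≤ 157 mm).
T = 643 − 2·155 = 333 mm, which satisfies the 309 mm minimum.
Treads = 15 − 1 = 14; going = 14 × 333 = 4662 mm.
Add landings: 4662 + 1226 + 1043 = 6931 mm.

6931 mm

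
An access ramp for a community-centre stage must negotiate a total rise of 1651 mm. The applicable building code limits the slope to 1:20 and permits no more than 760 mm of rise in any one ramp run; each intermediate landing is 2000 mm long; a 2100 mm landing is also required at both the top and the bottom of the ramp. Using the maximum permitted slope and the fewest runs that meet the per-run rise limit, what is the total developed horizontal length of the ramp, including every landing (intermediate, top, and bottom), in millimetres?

41220 mm

At most 760 each: 1651/760 = 2.17, giving 3 ramp runs. That means 2 intermediate landings.
Ramp run (horizontal) at 1:20: 1651 × 20 = 33020 mm.
2 intermediate landings contribute 2 × 2000 = 4000 mm.
Top and bottom landings: 2 × 2100 = 4200 mm.
Total = 33020 + 4000 + 4200 = 41220 mm.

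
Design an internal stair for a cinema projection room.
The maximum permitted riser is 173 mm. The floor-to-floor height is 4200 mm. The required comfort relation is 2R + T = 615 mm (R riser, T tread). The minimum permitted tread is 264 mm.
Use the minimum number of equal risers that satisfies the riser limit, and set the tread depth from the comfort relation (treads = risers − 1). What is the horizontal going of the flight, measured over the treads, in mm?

4200 / 173 = 24.277 → round up to 25 risers.
Riser R = 4200 / 25 = 168 mm, within the 173 mm limit.
From 2R + T = 615: T = 615 − 336 = 279 mm.
Going = (25 − 1) × 279 = 6696 mm.

6696 mm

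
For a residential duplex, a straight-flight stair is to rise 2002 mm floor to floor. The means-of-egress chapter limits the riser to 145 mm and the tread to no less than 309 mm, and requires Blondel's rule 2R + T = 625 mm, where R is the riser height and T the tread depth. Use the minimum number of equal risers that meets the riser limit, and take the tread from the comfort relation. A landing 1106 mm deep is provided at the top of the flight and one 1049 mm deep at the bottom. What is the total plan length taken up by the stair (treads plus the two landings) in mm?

6562 mm

2002 / 145 = 13.81, so 14 risers are needed.
Riser R = 2002 / 14 = 143 mm, within the 145 mm limit.
From 2R + T = 625: T = 625 − 286 = 339 mm.
14 risers give 13 treads; going = 13 × 339 = 4407 mm.
Enclosure = 4407 + 1106 + 1049 = 6562 mm.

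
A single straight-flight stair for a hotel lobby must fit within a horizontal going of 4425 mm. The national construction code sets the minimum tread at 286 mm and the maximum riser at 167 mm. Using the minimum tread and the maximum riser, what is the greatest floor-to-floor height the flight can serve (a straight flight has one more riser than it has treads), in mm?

4425 / 286 = 15.47, so 15 treads fit.
Risers = treads + 1 = 16.
Maximum height = 16 × 167 = 2672 mm.

2672 mm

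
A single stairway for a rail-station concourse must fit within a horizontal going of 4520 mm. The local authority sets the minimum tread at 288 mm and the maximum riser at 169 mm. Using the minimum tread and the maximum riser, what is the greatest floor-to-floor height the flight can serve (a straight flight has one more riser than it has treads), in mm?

2704 mm

4520 / 288 = 15.69, so 15 treads fit.
Risers = treads + 1 = 16.
Maximum height = 16 × 169 = 2704 mm.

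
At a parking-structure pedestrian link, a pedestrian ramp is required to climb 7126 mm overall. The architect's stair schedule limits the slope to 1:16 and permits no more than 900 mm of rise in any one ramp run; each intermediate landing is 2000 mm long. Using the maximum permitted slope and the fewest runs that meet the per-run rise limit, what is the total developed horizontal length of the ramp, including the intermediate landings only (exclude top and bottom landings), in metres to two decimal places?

7126 / 900 = 7.92, so 8 ramp runs are needed. That means 7 intermediate landings.
Ramp run (horizontal) at 1:16: 7126 × 16 = 114016 mm.
7 intermediate landings contribute 7 × 2000 = 14000 mm.
Developed length = 114016 + 14000 = 128016 mm.
= 128.02 m.

128.02 m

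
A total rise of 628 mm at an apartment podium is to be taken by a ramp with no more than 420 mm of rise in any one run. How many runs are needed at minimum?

628 / 420 = 1.50, so 2 ramp runs are needed.

2 runs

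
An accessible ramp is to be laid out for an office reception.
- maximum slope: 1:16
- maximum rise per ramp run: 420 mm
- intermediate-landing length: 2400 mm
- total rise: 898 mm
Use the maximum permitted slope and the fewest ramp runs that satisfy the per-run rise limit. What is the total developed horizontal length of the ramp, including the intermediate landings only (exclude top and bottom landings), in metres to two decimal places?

19.17 m

898 / 420 = 2.14, so 3 ramp runs are needed. That means 2 intermediate landings.
Horizontal run for 898 mm of rise at 1:16 is 898 × 16 = 14368 mm.
Intermediate landings: 2 × 2400 = 4800 mm.
Developed length = 14368 + 4800 = 19168 mm.
= 19.17 m.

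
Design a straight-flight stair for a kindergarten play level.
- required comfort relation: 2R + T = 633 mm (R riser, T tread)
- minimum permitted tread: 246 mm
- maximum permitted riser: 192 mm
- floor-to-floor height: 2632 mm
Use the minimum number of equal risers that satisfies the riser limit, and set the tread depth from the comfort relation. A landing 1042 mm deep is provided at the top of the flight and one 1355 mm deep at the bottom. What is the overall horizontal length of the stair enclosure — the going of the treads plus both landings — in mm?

At most 192 each: 2632/192 = 13.71, giving 14 risers.
R = 2632 ÷ 14 = 188 mm.
From 2R + T = 633: T = 633 − 376 = 257 mm.
Treads = 14 − 1 = 13; going = 13 × 257 = 3341 mm.
Add landings: 3341 + 1042 + 1355 = 5738 mm.

5738 mm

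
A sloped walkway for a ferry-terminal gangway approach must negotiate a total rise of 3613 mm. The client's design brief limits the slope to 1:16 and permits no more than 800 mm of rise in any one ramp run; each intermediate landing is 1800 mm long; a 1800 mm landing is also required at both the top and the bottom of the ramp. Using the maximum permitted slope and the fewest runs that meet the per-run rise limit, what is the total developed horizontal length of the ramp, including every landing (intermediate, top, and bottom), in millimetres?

68608 mm

3613 / 800 = 4.52, so 5 ramp runs are needed. That means 4 intermediate landings.
Horizontal run for 3613 mm of rise at 1:16 is 3613 × 16 = 57808 mm.
Intermediate landings: 4 × 1800 = 7200 mm.
Top and bottom landings: 2 × 1800 = 3600 mm.
Total = 57808 + 7200 + 3600 = 68608 mm.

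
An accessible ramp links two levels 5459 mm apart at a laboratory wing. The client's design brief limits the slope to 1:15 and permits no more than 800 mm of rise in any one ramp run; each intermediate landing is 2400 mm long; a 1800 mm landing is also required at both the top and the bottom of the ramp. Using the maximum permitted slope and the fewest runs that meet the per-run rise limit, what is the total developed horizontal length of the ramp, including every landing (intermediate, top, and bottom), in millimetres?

99885 mm

⌈5459/800⌉ = 7 ramp runs. That means 6 intermediate landings.
Ramp run (horizontal) at 1:15: 5459 × 15 = 81885 mm.
6 intermediate landings contribute 6 × 2400 = 14400 mm.
Top and bottom landings: 2 × 1800 = 3600 mm.
Total = 81885 + 14400 + 3600 = 99885 mm.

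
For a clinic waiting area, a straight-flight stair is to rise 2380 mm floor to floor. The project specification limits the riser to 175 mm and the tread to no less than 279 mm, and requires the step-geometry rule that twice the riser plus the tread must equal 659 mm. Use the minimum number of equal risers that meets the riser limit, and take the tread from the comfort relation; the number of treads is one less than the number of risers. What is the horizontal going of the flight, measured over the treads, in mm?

4147 mm

At most 175 each: 2380/175 = 13.60, giving 14 risers.
Each riser is 2380/14 = 170 mm (≤ 175 mm).
T = 659 − 2·170 = 319 mm, which satisfies the 279 mm minimum.
Going = (14 − 1) × 319 = 4147 mm.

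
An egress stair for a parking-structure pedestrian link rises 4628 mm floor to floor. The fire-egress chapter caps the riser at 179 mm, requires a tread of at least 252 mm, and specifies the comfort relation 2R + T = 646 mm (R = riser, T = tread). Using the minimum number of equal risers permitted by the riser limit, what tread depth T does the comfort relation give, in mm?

290 mm

⌈4628/179⌉ = 26 risers.
R = 4628 ÷ 26 = 178 mm.
Tread T = 646 − 2 × 178 = 290 mm (≥ 252 mm).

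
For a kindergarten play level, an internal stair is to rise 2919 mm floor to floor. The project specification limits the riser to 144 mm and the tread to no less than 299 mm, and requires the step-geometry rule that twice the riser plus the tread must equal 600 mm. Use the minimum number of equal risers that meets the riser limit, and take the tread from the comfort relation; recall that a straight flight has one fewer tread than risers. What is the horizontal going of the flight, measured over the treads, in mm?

6440 mm

At most 144 each: 2919/144 = 20.27, giving 21 risers.
Each riser is 2919/21 = 139 mm (≤ 144 mm).
From 2R + T = 600: T = 600 − 278 = 322 mm.
Going = (21 − 1) × 322 = 6440 mm.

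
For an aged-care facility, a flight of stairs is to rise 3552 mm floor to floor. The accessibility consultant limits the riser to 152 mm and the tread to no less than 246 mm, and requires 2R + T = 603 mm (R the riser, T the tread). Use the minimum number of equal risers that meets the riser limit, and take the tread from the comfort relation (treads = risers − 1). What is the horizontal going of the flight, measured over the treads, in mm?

At most 152 each: 3552/152 = 23.37, giving 24 risers.
R = 3552 ÷ 24 = 148 mm.
T = 603 − 2·148 = 307 mm, which satisfies the 246 mm minimum.
24 risers give 23 treads; going = 23 × 307 = 7061 mm.

7061 mm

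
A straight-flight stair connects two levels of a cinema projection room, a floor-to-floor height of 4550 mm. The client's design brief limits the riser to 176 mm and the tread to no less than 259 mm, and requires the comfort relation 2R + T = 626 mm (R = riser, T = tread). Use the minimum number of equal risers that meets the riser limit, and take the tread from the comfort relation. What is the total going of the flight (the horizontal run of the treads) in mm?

At most 176 each: 4550/176 = 25.85, giving 26 risers.
R = 4550 ÷ 26 = 175 mm.
From 2R + T = 626: T = 626 − 350 = 276 mm.
Treads = 26 − 1 = 25; going = 25 × 276 = 6900 mm.

6900 mm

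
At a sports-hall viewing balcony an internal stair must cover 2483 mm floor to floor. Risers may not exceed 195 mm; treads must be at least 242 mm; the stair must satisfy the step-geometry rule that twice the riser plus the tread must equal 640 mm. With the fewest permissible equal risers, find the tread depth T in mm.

258 mm

⌈2483/195⌉ = 13 risers.
Riser R = 2483 / 13 = 191 mm, within the 195 mm limit.
Tread T = 640 − 2 × 191 = 258 mm (≥ 242 mm).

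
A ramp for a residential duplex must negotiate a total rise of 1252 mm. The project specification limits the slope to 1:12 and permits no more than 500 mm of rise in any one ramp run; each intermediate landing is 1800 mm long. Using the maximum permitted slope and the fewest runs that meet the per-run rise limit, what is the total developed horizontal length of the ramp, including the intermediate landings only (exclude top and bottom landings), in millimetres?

18624 mm

1252 / 500 = 2.50, so 3 ramp runs are needed. That means 2 intermediate landings.
Ramp run (horizontal) at 1:12: 1252 × 12 = 15024 mm.
Intermediate landings: 2 × 1800 = 3600 mm.
Total developed length = 15024 + 3600 = 18624 mm.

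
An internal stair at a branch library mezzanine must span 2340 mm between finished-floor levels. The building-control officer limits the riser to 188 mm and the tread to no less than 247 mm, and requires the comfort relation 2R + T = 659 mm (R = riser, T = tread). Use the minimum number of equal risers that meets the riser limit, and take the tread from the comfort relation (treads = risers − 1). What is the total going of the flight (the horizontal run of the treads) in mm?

3588 mm

At most 188 each: 2340/188 = 12.45, giving 13 risers.
Each riser is 2340/13 = 180 mm (≤ 188 mm).
T = 659 − 2·180 = 299 mm, which satisfies the 247 mm minimum.
Treads = 13 − 1 = 12; going = 12 × 299 = 3588 mm.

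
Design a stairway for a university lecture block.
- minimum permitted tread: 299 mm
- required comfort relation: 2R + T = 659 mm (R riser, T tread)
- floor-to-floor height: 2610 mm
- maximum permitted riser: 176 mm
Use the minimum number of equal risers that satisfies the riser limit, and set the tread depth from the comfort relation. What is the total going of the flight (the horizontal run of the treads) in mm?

⌈2610/176⌉ = 15 risers.
Each riser is 2610/15 = 174 mm (≤ 176 mm).
From 2R + T = 659: T = 659 − 348 = 311 mm.
Going = (15 − 1) × 311 = 4354 mm.

4354 mm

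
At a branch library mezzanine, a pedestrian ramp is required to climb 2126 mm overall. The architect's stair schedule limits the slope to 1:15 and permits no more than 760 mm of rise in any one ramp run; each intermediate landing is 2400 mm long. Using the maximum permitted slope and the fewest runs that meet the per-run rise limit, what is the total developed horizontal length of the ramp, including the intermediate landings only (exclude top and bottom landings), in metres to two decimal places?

2126 / 760 = 2.80, so 3 ramp runs are needed. That means 2 intermediate landings.
Ramp run (horizontal) at 1:15: 2126 × 15 = 31890 mm.
2 intermediate landings contribute 2 × 2400 = 4800 mm.
Total developed length = 31890 + 4800 = 36690 mm.
= 36.69 m.

36.69 m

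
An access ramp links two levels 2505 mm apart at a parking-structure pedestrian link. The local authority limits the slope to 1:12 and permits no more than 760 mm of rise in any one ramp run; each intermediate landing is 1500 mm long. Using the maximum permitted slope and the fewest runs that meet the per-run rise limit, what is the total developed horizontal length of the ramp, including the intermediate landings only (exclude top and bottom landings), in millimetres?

34560 mm

2505 / 760 = 3.30, so 4 ramp runs are needed. That means 3 intermediate landings.
Horizontal run for 2505 mm of rise at 1:12 is 2505 × 12 = 30060 mm.
Intermediate landings: 3 × 1500 = 4500 mm.
Total developed length = 30060 + 4500 = 34560 mm.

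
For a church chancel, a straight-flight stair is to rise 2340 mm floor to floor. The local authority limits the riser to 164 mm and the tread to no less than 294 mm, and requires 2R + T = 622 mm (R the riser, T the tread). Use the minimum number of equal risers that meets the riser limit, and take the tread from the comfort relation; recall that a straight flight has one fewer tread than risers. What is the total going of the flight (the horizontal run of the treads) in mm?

At most 164 each: 2340/164 = 14.27, giving 15 risers.
R = 2340 ÷ 15 = 156 mm.
T = 622 − 2·156 = 310 mm, which satisfies the 294 mm minimum.
Treads = 15 − 1 = 14; going = 14 × 310 = 4340 mm.

4340 mm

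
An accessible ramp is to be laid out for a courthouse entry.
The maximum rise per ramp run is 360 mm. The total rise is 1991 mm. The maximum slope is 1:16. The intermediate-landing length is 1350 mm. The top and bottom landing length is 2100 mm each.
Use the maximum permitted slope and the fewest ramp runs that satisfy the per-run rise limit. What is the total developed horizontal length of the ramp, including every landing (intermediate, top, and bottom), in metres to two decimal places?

42.81 m

1991 / 360 = 5.531 → round up to 6 ramp runs. That means 5 intermediate landings.
Ramp run (horizontal) at 1:16: 1991 × 16 = 31856 mm.
Intermediate landings: 5 × 1350 = 6750 mm.
Top and bottom landings: 2 × 2100 = 4200 mm.
Total = 31856 + 6750 + 4200 = 42806 mm.
= 42.81 m.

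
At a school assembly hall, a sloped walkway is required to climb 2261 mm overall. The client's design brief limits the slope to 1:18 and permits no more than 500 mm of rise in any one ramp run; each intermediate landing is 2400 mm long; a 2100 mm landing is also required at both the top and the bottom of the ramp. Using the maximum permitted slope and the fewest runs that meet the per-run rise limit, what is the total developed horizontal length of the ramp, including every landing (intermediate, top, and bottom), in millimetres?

54498 mm

⌈2261/500⌉ = 5 ramp runs. That means 4 intermediate landings.
Horizontal run for 2261 mm of rise at 1:18 is 2261 × 18 = 40698 mm.
4 intermediate landings contribute 4 × 2400 = 9600 mm.
Top and bottom landings: 2 × 2100 = 4200 mm.
Total = 40698 + 9600 + 4200 = 54498 mm.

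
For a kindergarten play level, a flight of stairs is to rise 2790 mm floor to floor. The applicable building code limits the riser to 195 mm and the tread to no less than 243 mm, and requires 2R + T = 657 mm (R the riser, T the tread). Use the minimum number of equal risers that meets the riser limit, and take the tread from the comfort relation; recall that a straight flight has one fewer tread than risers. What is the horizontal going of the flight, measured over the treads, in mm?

3990 mm

At most 195 each: 2790/195 = 14.31, giving 15 risers.
R = 2790 ÷ 15 = 186 mm.
Tread T = 657 − 2 × 186 = 285 mm (≥ 243 mm).
Going = (15 − 1) × 285 = 3990 mm.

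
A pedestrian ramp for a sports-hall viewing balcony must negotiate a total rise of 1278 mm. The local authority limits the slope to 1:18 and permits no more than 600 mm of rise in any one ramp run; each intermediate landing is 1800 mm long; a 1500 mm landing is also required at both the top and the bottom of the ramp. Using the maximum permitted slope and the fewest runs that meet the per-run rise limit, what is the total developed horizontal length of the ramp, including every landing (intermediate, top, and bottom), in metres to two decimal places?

1278 / 600 = 2.13, so 3 ramp runs are needed. That means 2 intermediate landings.
Ramp run (horizontal) at 1:18: 1278 × 18 = 23004 mm.
Intermediate landings: 2 × 1800 = 3600 mm.
Top and bottom landings: 2 × 1500 = 3000 mm.
Total = 23004 + 3600 + 3000 = 29604 mm.
= 29.60 m.

29.60 m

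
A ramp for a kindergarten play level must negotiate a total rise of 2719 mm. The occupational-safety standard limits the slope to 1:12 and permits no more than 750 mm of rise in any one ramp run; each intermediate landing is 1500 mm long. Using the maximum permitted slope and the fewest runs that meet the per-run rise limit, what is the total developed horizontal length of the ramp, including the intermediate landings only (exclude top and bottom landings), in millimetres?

At most 750 each: 2719/750 = 3.63, giving 4 ramp runs. That means 3 intermediate landings.
Horizontal run for 2719 mm of rise at 1:12 is 2719 × 12 = 32628 mm.
3 intermediate landings contribute 3 × 1500 = 4500 mm.
Developed length = 32628 + 4500 = 37128 mm.

37128 mm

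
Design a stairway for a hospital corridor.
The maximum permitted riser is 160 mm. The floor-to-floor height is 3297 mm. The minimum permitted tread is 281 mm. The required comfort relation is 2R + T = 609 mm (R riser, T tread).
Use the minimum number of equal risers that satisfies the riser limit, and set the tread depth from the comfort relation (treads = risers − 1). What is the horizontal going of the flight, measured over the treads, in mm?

At most 160 each: 3297/160 = 20.61, giving 21 risers.
Each riser is 3297/21 = 157 mm (≤ 160 mm).
Tread T = 609 − 2 × 157 = 295 mm (≥ 281 mm).
Treads = 21 − 1 = 20; going = 20 × 295 = 5900 mm.

5900 mm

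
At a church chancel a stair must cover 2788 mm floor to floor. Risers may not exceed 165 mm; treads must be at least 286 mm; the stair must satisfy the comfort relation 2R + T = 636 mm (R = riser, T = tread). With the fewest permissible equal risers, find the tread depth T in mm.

308 mm

At most 165 each: 2788/165 = 16.90, giving 17 risers.
Each riser is 2788/17 = 164 mm (≤ 165 mm).
Tread T = 636 − 2 × 164 = 308 mm (≥ 286 mm).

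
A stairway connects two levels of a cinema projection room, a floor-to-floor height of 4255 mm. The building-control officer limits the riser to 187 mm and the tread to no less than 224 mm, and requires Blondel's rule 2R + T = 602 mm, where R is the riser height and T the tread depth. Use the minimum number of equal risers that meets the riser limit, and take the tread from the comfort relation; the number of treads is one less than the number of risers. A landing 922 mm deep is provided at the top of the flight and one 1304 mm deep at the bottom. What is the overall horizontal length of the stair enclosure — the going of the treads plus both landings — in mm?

4255 / 187 = 22.754 → round up to 23 risers.
Riser R = 4255 / 23 = 185 mm, within the 187 mm limit.
From 2R + T = 602: T = 602 − 370 = 232 mm.
23 risers give 22 treads; going = 22 × 232 = 5104 mm.
Add landings: 5104 + 922 + 1304 = 7330 mm.

7330 mm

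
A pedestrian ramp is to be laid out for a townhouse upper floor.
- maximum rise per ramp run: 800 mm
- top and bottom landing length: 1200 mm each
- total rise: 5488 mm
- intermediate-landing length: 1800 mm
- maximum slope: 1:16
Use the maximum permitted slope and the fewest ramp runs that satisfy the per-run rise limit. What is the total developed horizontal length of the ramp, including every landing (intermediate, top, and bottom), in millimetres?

⌈5488/800⌉ = 7 ramp runs. That means 6 intermediate landings.
Horizontal run for 5488 mm of rise at 1:16 is 5488 × 16 = 87808 mm.
6 intermediate landings contribute 6 × 1800 = 10800 mm.
Top and bottom landings: 2 × 1200 = 2400 mm.
Total = 87808 + 10800 + 2400 = 101008 mm.

101008 mm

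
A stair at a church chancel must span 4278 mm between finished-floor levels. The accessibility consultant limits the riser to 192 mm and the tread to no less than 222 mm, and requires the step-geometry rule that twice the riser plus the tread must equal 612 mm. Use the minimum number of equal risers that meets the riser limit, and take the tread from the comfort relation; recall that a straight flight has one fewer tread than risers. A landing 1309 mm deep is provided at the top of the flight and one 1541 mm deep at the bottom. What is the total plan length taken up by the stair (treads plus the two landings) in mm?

4278 / 192 = 22.281 → round up to 23 risers.
R = 4278 ÷ 23 = 186 mm.
Tread T = 612 − 2 × 186 = 240 mm (≥ 222 mm).
Treads = 23 − 1 = 22; going = 22 × 240 = 5280 mm.
Add landings: 5280 + 1309 + 1541 = 8130 mm.

8130 mm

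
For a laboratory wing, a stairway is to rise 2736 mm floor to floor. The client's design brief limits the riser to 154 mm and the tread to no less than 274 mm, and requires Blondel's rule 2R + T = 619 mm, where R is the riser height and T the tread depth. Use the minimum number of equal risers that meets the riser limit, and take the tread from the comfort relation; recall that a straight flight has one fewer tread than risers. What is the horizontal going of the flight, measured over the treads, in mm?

2736 / 154 = 17.77, so 18 risers are needed.
Riser R = 2736 / 18 = 152 mm, within the 154 mm limit.
Tread T = 619 − 2 × 152 = 315 mm (≥ 274 mm).
Treads = 18 − 1 = 17; going = 17 × 315 = 5355 mm.

5355 mm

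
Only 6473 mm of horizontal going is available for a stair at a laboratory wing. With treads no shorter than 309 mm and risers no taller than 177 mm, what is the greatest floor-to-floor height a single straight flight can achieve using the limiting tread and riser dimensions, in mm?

Treads that fit: ⌊6473 / 309⌋ = 20.
Risers = treads + 1 = 21.
Maximum height = 21 × 177 = 3717 mm.

3717 mm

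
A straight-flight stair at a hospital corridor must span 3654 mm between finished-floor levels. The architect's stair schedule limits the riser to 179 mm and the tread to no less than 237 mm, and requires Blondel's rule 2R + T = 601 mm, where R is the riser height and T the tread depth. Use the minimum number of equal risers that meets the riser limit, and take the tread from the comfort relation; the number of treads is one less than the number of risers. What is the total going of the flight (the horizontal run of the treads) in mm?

5060 mm

⌈3654/179⌉ = 21 risers.
R = 3654 ÷ 21 = 174 mm.
Tread T = 601 − 2 × 174 = 253 mm (≥ 237 mm).
21 risers give 20 treads; going = 20 × 253 = 5060 mm.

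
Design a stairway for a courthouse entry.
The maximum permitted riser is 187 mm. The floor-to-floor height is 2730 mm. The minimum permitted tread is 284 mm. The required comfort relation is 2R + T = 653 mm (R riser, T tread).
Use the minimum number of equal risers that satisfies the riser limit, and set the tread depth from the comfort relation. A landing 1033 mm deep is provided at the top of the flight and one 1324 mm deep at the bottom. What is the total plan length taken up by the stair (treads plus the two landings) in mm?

6403 mm

2730 / 187 = 14.599 → round up to 15 risers.
R = 2730 ÷ 15 = 182 mm.
Tread T = 653 − 2 × 182 = 289 mm (≥ 284 mm).
15 risers give 14 treads; going = 14 × 289 = 4046 mm.
Add landings: 4046 + 1033 + 1324 = 6403 mm.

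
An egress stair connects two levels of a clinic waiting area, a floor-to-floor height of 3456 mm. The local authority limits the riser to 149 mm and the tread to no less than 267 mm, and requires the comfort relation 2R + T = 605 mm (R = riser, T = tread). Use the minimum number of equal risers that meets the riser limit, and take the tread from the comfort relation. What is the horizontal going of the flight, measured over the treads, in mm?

3456 / 149 = 23.19, so 24 risers are needed.
Riser R = 3456 / 24 = 144 mm, within the 149 mm limit.
Tread T = 605 − 2 × 144 = 317 mm (≥ 267 mm).
24 risers give 23 treads; going = 23 × 317 = 7291 mm.

7291 mm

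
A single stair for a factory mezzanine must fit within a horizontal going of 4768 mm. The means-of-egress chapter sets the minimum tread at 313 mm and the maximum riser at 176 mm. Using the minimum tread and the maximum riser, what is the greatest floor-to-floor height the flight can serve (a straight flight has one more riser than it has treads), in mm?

4768 / 313 = 15.23, so 15 treads fit.
Risers = treads + 1 = 16.
Maximum height = 16 × 176 = 2816 mm.

2816 mm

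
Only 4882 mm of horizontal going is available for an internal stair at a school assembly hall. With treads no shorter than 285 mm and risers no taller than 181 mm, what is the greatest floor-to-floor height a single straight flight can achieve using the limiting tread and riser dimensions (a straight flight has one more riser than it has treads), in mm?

Treads that fit: ⌊4882 / 285⌋ = 17.
Risers = treads + 1 = 18.
Maximum height = 18 × 181 = 3258 mm.

3258 mm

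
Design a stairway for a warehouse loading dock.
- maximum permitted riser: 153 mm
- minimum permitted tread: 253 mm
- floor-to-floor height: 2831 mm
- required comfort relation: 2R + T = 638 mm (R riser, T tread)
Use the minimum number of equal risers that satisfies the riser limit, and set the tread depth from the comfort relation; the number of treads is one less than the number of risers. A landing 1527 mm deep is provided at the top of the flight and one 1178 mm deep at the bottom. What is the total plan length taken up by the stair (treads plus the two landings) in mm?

8825 mm

At most 153 each: 2831/153 = 18.50, giving 19 risers.
R = 2831 ÷ 19 = 149 mm.
T = 638 − 2·149 = 340 mm, which satisfies the 253 mm minimum.
Going = (19 − 1) × 340 = 6120 mm.
Add landings: 6120 + 1527 + 1178 = 8825 mm.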